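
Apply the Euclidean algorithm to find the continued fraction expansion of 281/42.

[6; 1, 2, 4, 3]

Run the Euclidean algorithm on 281 and 42; the successive quotients are the partial quotients a_0, a_1, ... (each step inverts the fractional part left over by the previous one):
  281 = 6*42 + 29, so a_0 = 6.
  42 = 1*29 + 13, so a_1 = 1.
  29 = 2*13 + 3, so a_2 = 2.
  13 = 4*3 + 1, so a_3 = 4.
  3 = 3*1 + 0, so a_4 = 3.
The remainder reaches 0 after 5 divisions, so the expansion has 5 partial quotients, read off in order.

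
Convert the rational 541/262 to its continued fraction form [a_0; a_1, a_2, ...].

[2; 15, 2, 2, 3]

Run the Euclidean algorithm on 541 and 262; the successive quotients are the partial quotients a_0, a_1, ... (each step inverts the fractional part left over by the previous one):
  541 = 2*262 + 17, so a_0 = 2.
  262 = 15*17 + 7, so a_1 = 15.
  17 = 2*7 + 3, so a_2 = 2.
  7 = 2*3 + 1, so a_3 = 2.
  3 = 3*1 + 0, so a_4 = 3.
The remainder reaches 0 after 5 divisions, so the expansion has 5 partial quotients, read off in order.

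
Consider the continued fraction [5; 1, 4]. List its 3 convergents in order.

Using the convergent recurrence p_i = a_i*p_{i-1} + p_{i-2}, q_i = a_i*q_{i-1} + q_{i-2} with p_{-2}=0, p_{-1}=1, q_{-2}=1, q_{-1}=0:
  i=0: a_0=5, p_0 = 5*1 + 0 = 5, q_0 = 5*0 + 1 = 1.
  i=1: a_1=1, p_1 = 1*5 + 1 = 6, q_1 = 1*1 + 0 = 1.
  i=2: a_2=4, p_2 = 4*6 + 5 = 29, q_2 = 4*1 + 1 = 5.

5/1, 6/1, 29/5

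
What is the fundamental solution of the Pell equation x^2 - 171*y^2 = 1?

First expand sqrt(171) as a continued fraction. With x_i = (sqrt(171) + m_i)/d_i and (m_0, d_0) = (0, 1): a_0 = floor(sqrt(171)) = 13, since 13^2 = 169 <= 171 < 196 = 14^2.
Iterate m_{i+1} = d_i*a_i - m_i, d_{i+1} = (171 - m_{i+1}^2)/d_i, a_{i+1} = floor((a_0 + m_{i+1})/d_{i+1}):
  m_1 = 1*13 - 0 = 13, d_1 = (171 - 13^2)/1 = 2/1 = 2, a_1 = floor((13 + 13)/2) = 13.
  m_2 = 2*13 - 13 = 13, d_2 = (171 - 13^2)/2 = 2/2 = 1, a_2 = floor((13 + 13)/1) = 26.
  m_3 = 1*26 - 13 = 13, d_3 = (171 - 13^2)/1 = 2/1 = 2: (m_3, d_3) = (m_1, d_1) = (13, 2), so from here the quotients repeat a_1, a_2; the period length is 2.
So sqrt(171) = [13; (13, 26)] with period length k = 2.
k is even, so the fundamental solution of x^2 - 171y^2 = 1 is (p_{k-1}, q_{k-1}) = (p_1, q_1); compute convergents through index 1.
Convergents (p_i = a_i*p_{i-1} + p_{i-2}, q_i = a_i*q_{i-1} + q_{i-2} with p_{-2}=0, p_{-1}=1, q_{-2}=1, q_{-1}=0):
  i=0: a_0=13, p_0 = 13*1 + 0 = 13, q_0 = 13*0 + 1 = 1.
  i=1: a_1=13, p_1 = 13*13 + 1 = 170, q_1 = 13*1 + 0 = 13.
Check: 170^2 - 171*13^2 = 28900 - 28899 = 1, so (x, y) = (170, 13) solves the equation, and by the theorem it is the least positive solution.

(x, y) = (170, 13)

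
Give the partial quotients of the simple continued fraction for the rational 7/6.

[1; 6]

Run the Euclidean algorithm on 7 and 6; the successive quotients are the partial quotients a_0, a_1, ... (each step inverts the fractional part left over by the previous one):
  7 = 1*6 + 1, so a_0 = 1.
  6 = 6*1 + 0, so a_1 = 6.
The remainder reaches 0 after 2 divisions, so the expansion has 2 partial quotients, read off in order.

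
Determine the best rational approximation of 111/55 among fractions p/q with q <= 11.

Expand x = 111/55 as a continued fraction with the Euclidean algorithm:
  111 = 2*55 + 1, so a_0 = 2.
  55 = 55*1 + 0, so a_1 = 55.
so x = [2; 55].
Convergents (p_i = a_i*p_{i-1} + p_{i-2}, q_i = a_i*q_{i-1} + q_{i-2} with p_{-2}=0, p_{-1}=1, q_{-2}=1, q_{-1}=0), until the denominator exceeds 11:
  i=0: a_0=2, p_0 = 2*1 + 0 = 2, q_0 = 2*0 + 1 = 1.
  i=1: a_1=55, p_1 = 55*2 + 1 = 111, q_1 = 55*1 + 0 = 55.
q_1 = 55 > 11, so the last convergent with denominator <= 11 is p_0/q_0 = 2/1.
The closest fraction with denominator <= 11 is either p_0/q_0 or the intermediate fraction (k*p_0 + p_{-1})/(k*q_0 + q_{-1}) with the largest k >= 1 whose denominator stays <= 11; these approach x as k grows, and every other convergent or intermediate fraction in range is farther away.
Largest k: floor((11 - q_{-1})/q_0) = floor((11 - 0)/1) = 11 (using the seeds p_{-1} = 1, q_{-1} = 0).
That gives (11*2 + 1)/(11*1 + 0) = 23/11.
Compare the errors: |x - 2/1| = |111*1 - 2*55|/(55*1) = 1/55, and |x - 23/11| = |111*11 - 23*55|/(55*11) = 44/605.
Cross-multiplying, 1*605 = 605 < 2420 = 44*55, so 1/55 is smaller: the convergent 2/1 is closer to x than 23/11.

2/1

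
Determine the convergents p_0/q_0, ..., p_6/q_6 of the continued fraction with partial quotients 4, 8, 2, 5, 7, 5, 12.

Using the convergent recurrence p_i = a_i*p_{i-1} + p_{i-2}, q_i = a_i*q_{i-1} + q_{i-2} with p_{-2}=0, p_{-1}=1, q_{-2}=1, q_{-1}=0:
  i=0: a_0=4, p_0 = 4*1 + 0 = 4, q_0 = 4*0 + 1 = 1.
  i=1: a_1=8, p_1 = 8*4 + 1 = 33, q_1 = 8*1 + 0 = 8.
  i=2: a_2=2, p_2 = 2*33 + 4 = 70, q_2 = 2*8 + 1 = 17.
  i=3: a_3=5, p_3 = 5*70 + 33 = 383, q_3 = 5*17 + 8 = 93.
  i=4: a_4=7, p_4 = 7*383 + 70 = 2751, q_4 = 7*93 + 17 = 668.
  i=5: a_5=5, p_5 = 5*2751 + 383 = 14138, q_5 = 5*668 + 93 = 3433.
  i=6: a_6=12, p_6 = 12*14138 + 2751 = 172407, q_6 = 12*3433 + 668 = 41864.

4/1, 33/8, 70/17, 383/93, 2751/668, 14138/3433, 172407/41864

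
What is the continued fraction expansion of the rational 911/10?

[91; 10]

Run the Euclidean algorithm on 911 and 10; the successive quotients are the partial quotients a_0, a_1, ... (each step inverts the fractional part left over by the previous one):
  911 = 91*10 + 1, so a_0 = 91.
  10 = 10*1 + 0, so a_1 = 10.
The remainder reaches 0 after 2 divisions, so the expansion has 2 partial quotients, read off in order.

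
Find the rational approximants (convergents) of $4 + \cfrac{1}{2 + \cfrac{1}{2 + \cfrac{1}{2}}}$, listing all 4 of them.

4/1, 9/2, 22/5, 53/12

Using the convergent recurrence p_i = a_i*p_{i-1} + p_{i-2}, q_i = a_i*q_{i-1} + q_{i-2} with p_{-2}=0, p_{-1}=1, q_{-2}=1, q_{-1}=0:
  i=0: a_0=4, p_0 = 4*1 + 0 = 4, q_0 = 4*0 + 1 = 1.
  i=1: a_1=2, p_1 = 2*4 + 1 = 9, q_1 = 2*1 + 0 = 2.
  i=2: a_2=2, p_2 = 2*9 + 4 = 22, q_2 = 2*2 + 1 = 5.
  i=3: a_3=2, p_3 = 2*22 + 9 = 53, q_3 = 2*5 + 2 = 12.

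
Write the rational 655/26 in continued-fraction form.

Run the Euclidean algorithm on 655 and 26; the successive quotients are the partial quotients a_0, a_1, ... (each step inverts the fractional part left over by the previous one):
  655 = 25*26 + 5, so a_0 = 25.
  26 = 5*5 + 1, so a_1 = 5.
  5 = 5*1 + 0, so a_2 = 5.
The remainder reaches 0 after 3 divisions, so the expansion has 3 partial quotients, read off in order.

[25; 5, 5]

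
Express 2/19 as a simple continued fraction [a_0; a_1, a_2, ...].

[0; 9, 2]

Run the Euclidean algorithm on 2 and 19; the successive quotients are the partial quotients a_0, a_1, ... (each step inverts the fractional part left over by the previous one):
  2 = 0*19 + 2, so a_0 = 0.
  19 = 9*2 + 1, so a_1 = 9.
  2 = 2*1 + 0, so a_2 = 2.
The remainder reaches 0 after 3 divisions, so the expansion has 3 partial quotients, read off in order.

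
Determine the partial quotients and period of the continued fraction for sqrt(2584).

[50; (1, 4, 1, 100)]

Write x_i = (sqrt(2584) + m_i)/d_i with (m_0, d_0) = (0, 1). a_0 = floor(sqrt(2584)) = 50, since 50^2 = 2500 <= 2584 < 2601 = 51^2.
Iterate m_{i+1} = d_i*a_i - m_i, d_{i+1} = (2584 - m_{i+1}^2)/d_i, a_{i+1} = floor((a_0 + m_{i+1})/d_{i+1}):
  m_1 = 1*50 - 0 = 50, d_1 = (2584 - 50^2)/1 = 84/1 = 84, a_1 = floor((50 + 50)/84) = 1.
  m_2 = 84*1 - 50 = 34, d_2 = (2584 - 34^2)/84 = 1428/84 = 17, a_2 = floor((50 + 34)/17) = 4.
  m_3 = 17*4 - 34 = 34, d_3 = (2584 - 34^2)/17 = 1428/17 = 84, a_3 = floor((50 + 34)/84) = 1.
  m_4 = 84*1 - 34 = 50, d_4 = (2584 - 50^2)/84 = 84/84 = 1, a_4 = floor((50 + 50)/1) = 100.
  m_5 = 1*100 - 50 = 50, d_5 = (2584 - 50^2)/1 = 84/1 = 84: (m_5, d_5) = (m_1, d_1) = (50, 84), so from here the quotients repeat a_1, ..., a_4; the period length is 4.
Hence the expansion of sqrt(2584) is a_0 = 50 followed by the repeating block 1, 4, 1, 100 (period 4).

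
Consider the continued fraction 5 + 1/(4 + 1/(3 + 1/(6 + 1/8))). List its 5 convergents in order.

Using the convergent recurrence p_i = a_i*p_{i-1} + p_{i-2}, q_i = a_i*q_{i-1} + q_{i-2} with p_{-2}=0, p_{-1}=1, q_{-2}=1, q_{-1}=0:
  i=0: a_0=5, p_0 = 5*1 + 0 = 5, q_0 = 5*0 + 1 = 1.
  i=1: a_1=4, p_1 = 4*5 + 1 = 21, q_1 = 4*1 + 0 = 4.
  i=2: a_2=3, p_2 = 3*21 + 5 = 68, q_2 = 3*4 + 1 = 13.
  i=3: a_3=6, p_3 = 6*68 + 21 = 429, q_3 = 6*13 + 4 = 82.
  i=4: a_4=8, p_4 = 8*429 + 68 = 3500, q_4 = 8*82 + 13 = 669.

5/1, 21/4, 68/13, 429/82, 3500/669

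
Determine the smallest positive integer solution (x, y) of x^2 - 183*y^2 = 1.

First expand sqrt(183) as a continued fraction. With x_i = (sqrt(183) + m_i)/d_i and (m_0, d_0) = (0, 1): a_0 = floor(sqrt(183)) = 13, since 13^2 = 169 <= 183 < 196 = 14^2.
Iterate m_{i+1} = d_i*a_i - m_i, d_{i+1} = (183 - m_{i+1}^2)/d_i, a_{i+1} = floor((a_0 + m_{i+1})/d_{i+1}):
  m_1 = 1*13 - 0 = 13, d_1 = (183 - 13^2)/1 = 14/1 = 14, a_1 = floor((13 + 13)/14) = 1.
  m_2 = 14*1 - 13 = 1, d_2 = (183 - 1^2)/14 = 182/14 = 13, a_2 = floor((13 + 1)/13) = 1.
  m_3 = 13*1 - 1 = 12, d_3 = (183 - 12^2)/13 = 39/13 = 3, a_3 = floor((13 + 12)/3) = 8.
  m_4 = 3*8 - 12 = 12, d_4 = (183 - 12^2)/3 = 39/3 = 13, a_4 = floor((13 + 12)/13) = 1.
  m_5 = 13*1 - 12 = 1, d_5 = (183 - 1^2)/13 = 182/13 = 14, a_5 = floor((13 + 1)/14) = 1.
  m_6 = 14*1 - 1 = 13, d_6 = (183 - 13^2)/14 = 14/14 = 1, a_6 = floor((13 + 13)/1) = 26.
  m_7 = 1*26 - 13 = 13, d_7 = (183 - 13^2)/1 = 14/1 = 14: (m_7, d_7) = (m_1, d_1) = (13, 14), so from here the quotients repeat a_1, ..., a_6; the period length is 6.
So sqrt(183) = [13; (1, 1, 8, 1, 1, 26)] with period length k = 6.
k is even, so the fundamental solution of x^2 - 183y^2 = 1 is (p_{k-1}, q_{k-1}) = (p_5, q_5); compute convergents through index 5.
Convergents (p_i = a_i*p_{i-1} + p_{i-2}, q_i = a_i*q_{i-1} + q_{i-2} with p_{-2}=0, p_{-1}=1, q_{-2}=1, q_{-1}=0):
  i=0: a_0=13, p_0 = 13*1 + 0 = 13, q_0 = 13*0 + 1 = 1.
  i=1: a_1=1, p_1 = 1*13 + 1 = 14, q_1 = 1*1 + 0 = 1.
  i=2: a_2=1, p_2 = 1*14 + 13 = 27, q_2 = 1*1 + 1 = 2.
  i=3: a_3=8, p_3 = 8*27 + 14 = 230, q_3 = 8*2 + 1 = 17.
  i=4: a_4=1, p_4 = 1*230 + 27 = 257, q_4 = 1*17 + 2 = 19.
  i=5: a_5=1, p_5 = 1*257 + 230 = 487, q_5 = 1*19 + 17 = 36.
Check: 487^2 - 183*36^2 = 237169 - 237168 = 1, so (x, y) = (487, 36) solves the equation, and by the theorem it is the least positive solution.

(x, y) = (487, 36)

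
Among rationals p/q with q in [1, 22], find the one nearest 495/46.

Expand x = 495/46 as a continued fraction with the Euclidean algorithm:
  495 = 10*46 + 35, so a_0 = 10.
  46 = 1*35 + 11, so a_1 = 1.
  35 = 3*11 + 2, so a_2 = 3.
  11 = 5*2 + 1, so a_3 = 5.
  2 = 2*1 + 0, so a_4 = 2.
so x = [10; 1, 3, 5, 2].
Convergents (p_i = a_i*p_{i-1} + p_{i-2}, q_i = a_i*q_{i-1} + q_{i-2} with p_{-2}=0, p_{-1}=1, q_{-2}=1, q_{-1}=0), until the denominator exceeds 22:
  i=0: a_0=10, p_0 = 10*1 + 0 = 10, q_0 = 10*0 + 1 = 1.
  i=1: a_1=1, p_1 = 1*10 + 1 = 11, q_1 = 1*1 + 0 = 1.
  i=2: a_2=3, p_2 = 3*11 + 10 = 43, q_2 = 3*1 + 1 = 4.
  i=3: a_3=5, p_3 = 5*43 + 11 = 226, q_3 = 5*4 + 1 = 21.
  i=4: a_4=2, p_4 = 2*226 + 43 = 495, q_4 = 2*21 + 4 = 46.
q_4 = 46 > 22, so the last convergent with denominator <= 22 is p_3/q_3 = 226/21.
The closest fraction with denominator <= 22 is either p_3/q_3 or the intermediate fraction (k*p_3 + p_2)/(k*q_3 + q_2) with the largest k >= 1 whose denominator stays <= 22; these approach x as k grows, and every other convergent or intermediate fraction in range is farther away.
Largest k: floor((22 - q_2)/q_3) = floor((22 - 4)/21) = 0.
Since k = 0, no intermediate fraction beyond p_3/q_3 has denominator <= 22, so the convergent 226/21 is the closest (its error is |495*21 - 226*46|/(46*21) = 1/966).

226/21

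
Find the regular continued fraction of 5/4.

[1; 4]

Run the Euclidean algorithm on 5 and 4; the successive quotients are the partial quotients a_0, a_1, ... (each step inverts the fractional part left over by the previous one):
  5 = 1*4 + 1, so a_0 = 1.
  4 = 4*1 + 0, so a_1 = 4.
The remainder reaches 0 after 2 divisions, so the expansion has 2 partial quotients, read off in order.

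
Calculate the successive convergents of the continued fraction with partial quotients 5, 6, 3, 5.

5/1, 31/6, 98/19, 521/101

Using the convergent recurrence p_i = a_i*p_{i-1} + p_{i-2}, q_i = a_i*q_{i-1} + q_{i-2} with p_{-2}=0, p_{-1}=1, q_{-2}=1, q_{-1}=0:
  i=0: a_0=5, p_0 = 5*1 + 0 = 5, q_0 = 5*0 + 1 = 1.
  i=1: a_1=6, p_1 = 6*5 + 1 = 31, q_1 = 6*1 + 0 = 6.
  i=2: a_2=3, p_2 = 3*31 + 5 = 98, q_2 = 3*6 + 1 = 19.
  i=3: a_3=5, p_3 = 5*98 + 31 = 521, q_3 = 5*19 + 6 = 101.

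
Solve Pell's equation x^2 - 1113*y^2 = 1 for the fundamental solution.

First expand sqrt(1113) as a continued fraction. With x_i = (sqrt(1113) + m_i)/d_i and (m_0, d_0) = (0, 1): a_0 = floor(sqrt(1113)) = 33, since 33^2 = 1089 <= 1113 < 1156 = 34^2.
Iterate m_{i+1} = d_i*a_i - m_i, d_{i+1} = (1113 - m_{i+1}^2)/d_i, a_{i+1} = floor((a_0 + m_{i+1})/d_{i+1}):
  m_1 = 1*33 - 0 = 33, d_1 = (1113 - 33^2)/1 = 24/1 = 24, a_1 = floor((33 + 33)/24) = 2.
  m_2 = 24*2 - 33 = 15, d_2 = (1113 - 15^2)/24 = 888/24 = 37, a_2 = floor((33 + 15)/37) = 1.
  m_3 = 37*1 - 15 = 22, d_3 = (1113 - 22^2)/37 = 629/37 = 17, a_3 = floor((33 + 22)/17) = 3.
  m_4 = 17*3 - 22 = 29, d_4 = (1113 - 29^2)/17 = 272/17 = 16, a_4 = floor((33 + 29)/16) = 3.
  m_5 = 16*3 - 29 = 19, d_5 = (1113 - 19^2)/16 = 752/16 = 47, a_5 = floor((33 + 19)/47) = 1.
  m_6 = 47*1 - 19 = 28, d_6 = (1113 - 28^2)/47 = 329/47 = 7, a_6 = floor((33 + 28)/7) = 8.
  m_7 = 7*8 - 28 = 28, d_7 = (1113 - 28^2)/7 = 329/7 = 47, a_7 = floor((33 + 28)/47) = 1.
  m_8 = 47*1 - 28 = 19, d_8 = (1113 - 19^2)/47 = 752/47 = 16, a_8 = floor((33 + 19)/16) = 3.
  m_9 = 16*3 - 19 = 29, d_9 = (1113 - 29^2)/16 = 272/16 = 17, a_9 = floor((33 + 29)/17) = 3.
  m_10 = 17*3 - 29 = 22, d_10 = (1113 - 22^2)/17 = 629/17 = 37, a_10 = floor((33 + 22)/37) = 1.
  m_11 = 37*1 - 22 = 15, d_11 = (1113 - 15^2)/37 = 888/37 = 24, a_11 = floor((33 + 15)/24) = 2.
  m_12 = 24*2 - 15 = 33, d_12 = (1113 - 33^2)/24 = 24/24 = 1, a_12 = floor((33 + 33)/1) = 66.
  m_13 = 1*66 - 33 = 33, d_13 = (1113 - 33^2)/1 = 24/1 = 24: (m_13, d_13) = (m_1, d_1) = (33, 24), so from here the quotients repeat a_1, ..., a_12; the period length is 12.
So sqrt(1113) = [33; (2, 1, 3, 3, 1, 8, 1, 3, 3, 1, 2, 66)] with period length k = 12.
k is even, so the fundamental solution of x^2 - 1113y^2 = 1 is (p_{k-1}, q_{k-1}) = (p_11, q_11); compute convergents through index 11.
Convergents (p_i = a_i*p_{i-1} + p_{i-2}, q_i = a_i*q_{i-1} + q_{i-2} with p_{-2}=0, p_{-1}=1, q_{-2}=1, q_{-1}=0):
  i=0: a_0=33, p_0 = 33*1 + 0 = 33, q_0 = 33*0 + 1 = 1.
  i=1: a_1=2, p_1 = 2*33 + 1 = 67, q_1 = 2*1 + 0 = 2.
  i=2: a_2=1, p_2 = 1*67 + 33 = 100, q_2 = 1*2 + 1 = 3.
  i=3: a_3=3, p_3 = 3*100 + 67 = 367, q_3 = 3*3 + 2 = 11.
  i=4: a_4=3, p_4 = 3*367 + 100 = 1201, q_4 = 3*11 + 3 = 36.
  i=5: a_5=1, p_5 = 1*1201 + 367 = 1568, q_5 = 1*36 + 11 = 47.
  i=6: a_6=8, p_6 = 8*1568 + 1201 = 13745, q_6 = 8*47 + 36 = 412.
  i=7: a_7=1, p_7 = 1*13745 + 1568 = 15313, q_7 = 1*412 + 47 = 459.
  i=8: a_8=3, p_8 = 3*15313 + 13745 = 59684, q_8 = 3*459 + 412 = 1789.
  i=9: a_9=3, p_9 = 3*59684 + 15313 = 194365, q_9 = 3*1789 + 459 = 5826.
  i=10: a_10=1, p_10 = 1*194365 + 59684 = 254049, q_10 = 1*5826 + 1789 = 7615.
  i=11: a_11=2, p_11 = 2*254049 + 194365 = 702463, q_11 = 2*7615 + 5826 = 21056.
Check: 702463^2 - 1113*21056^2 = 493454266369 - 493454266368 = 1, so (x, y) = (702463, 21056) solves the equation, and by the theorem it is the least positive solution.

(x, y) = (702463, 21056)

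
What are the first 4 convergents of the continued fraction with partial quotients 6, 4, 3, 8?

Using the convergent recurrence p_i = a_i*p_{i-1} + p_{i-2}, q_i = a_i*q_{i-1} + q_{i-2} with p_{-2}=0, p_{-1}=1, q_{-2}=1, q_{-1}=0:
  i=0: a_0=6, p_0 = 6*1 + 0 = 6, q_0 = 6*0 + 1 = 1.
  i=1: a_1=4, p_1 = 4*6 + 1 = 25, q_1 = 4*1 + 0 = 4.
  i=2: a_2=3, p_2 = 3*25 + 6 = 81, q_2 = 3*4 + 1 = 13.
  i=3: a_3=8, p_3 = 8*81 + 25 = 673, q_3 = 8*13 + 4 = 108.

6/1, 25/4, 81/13, 673/108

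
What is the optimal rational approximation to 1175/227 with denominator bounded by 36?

Expand x = 1175/227 as a continued fraction with the Euclidean algorithm:
  1175 = 5*227 + 40, so a_0 = 5.
  227 = 5*40 + 27, so a_1 = 5.
  40 = 1*27 + 13, so a_2 = 1.
  27 = 2*13 + 1, so a_3 = 2.
  13 = 13*1 + 0, so a_4 = 13.
so x = [5; 5, 1, 2, 13].
Convergents (p_i = a_i*p_{i-1} + p_{i-2}, q_i = a_i*q_{i-1} + q_{i-2} with p_{-2}=0, p_{-1}=1, q_{-2}=1, q_{-1}=0), until the denominator exceeds 36:
  i=0: a_0=5, p_0 = 5*1 + 0 = 5, q_0 = 5*0 + 1 = 1.
  i=1: a_1=5, p_1 = 5*5 + 1 = 26, q_1 = 5*1 + 0 = 5.
  i=2: a_2=1, p_2 = 1*26 + 5 = 31, q_2 = 1*5 + 1 = 6.
  i=3: a_3=2, p_3 = 2*31 + 26 = 88, q_3 = 2*6 + 5 = 17.
  i=4: a_4=13, p_4 = 13*88 + 31 = 1175, q_4 = 13*17 + 6 = 227.
q_4 = 227 > 36, so the last convergent with denominator <= 36 is p_3/q_3 = 88/17.
The closest fraction with denominator <= 36 is either p_3/q_3 or the intermediate fraction (k*p_3 + p_2)/(k*q_3 + q_2) with the largest k >= 1 whose denominator stays <= 36; these approach x as k grows, and every other convergent or intermediate fraction in range is farther away.
Largest k: floor((36 - q_2)/q_3) = floor((36 - 6)/17) = 1.
That gives (1*88 + 31)/(1*17 + 6) = 119/23.
Compare the errors: |x - 88/17| = |1175*17 - 88*227|/(227*17) = 1/3859, and |x - 119/23| = |1175*23 - 119*227|/(227*23) = 12/5221.
Cross-multiplying, 1*5221 = 5221 < 46308 = 12*3859, so 1/3859 is smaller: the convergent 88/17 is closer to x than 119/23.

88/17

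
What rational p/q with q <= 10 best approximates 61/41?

3/2

Expand x = 61/41 as a continued fraction with the Euclidean algorithm:
  61 = 1*41 + 20, so a_0 = 1.
  41 = 2*20 + 1, so a_1 = 2.
  20 = 20*1 + 0, so a_2 = 20.
so x = [1; 2, 20].
Convergents (p_i = a_i*p_{i-1} + p_{i-2}, q_i = a_i*q_{i-1} + q_{i-2} with p_{-2}=0, p_{-1}=1, q_{-2}=1, q_{-1}=0), until the denominator exceeds 10:
  i=0: a_0=1, p_0 = 1*1 + 0 = 1, q_0 = 1*0 + 1 = 1.
  i=1: a_1=2, p_1 = 2*1 + 1 = 3, q_1 = 2*1 + 0 = 2.
  i=2: a_2=20, p_2 = 20*3 + 1 = 61, q_2 = 20*2 + 1 = 41.
q_2 = 41 > 10, so the last convergent with denominator <= 10 is p_1/q_1 = 3/2.
The closest fraction with denominator <= 10 is either p_1/q_1 or the intermediate fraction (k*p_1 + p_0)/(k*q_1 + q_0) with the largest k >= 1 whose denominator stays <= 10; these approach x as k grows, and every other convergent or intermediate fraction in range is farther away.
Largest k: floor((10 - q_0)/q_1) = floor((10 - 1)/2) = 4.
That gives (4*3 + 1)/(4*2 + 1) = 13/9.
Compare the errors: |x - 3/2| = |61*2 - 3*41|/(41*2) = 1/82, and |x - 13/9| = |61*9 - 13*41|/(41*9) = 16/369.
Cross-multiplying, 1*369 = 369 < 1312 = 16*82, so 1/82 is smaller: the convergent 3/2 is closer to x than 13/9.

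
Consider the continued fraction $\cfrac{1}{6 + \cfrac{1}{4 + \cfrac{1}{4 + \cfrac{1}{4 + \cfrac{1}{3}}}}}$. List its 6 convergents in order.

Using the convergent recurrence p_i = a_i*p_{i-1} + p_{i-2}, q_i = a_i*q_{i-1} + q_{i-2} with p_{-2}=0, p_{-1}=1, q_{-2}=1, q_{-1}=0:
  i=0: a_0=0, p_0 = 0*1 + 0 = 0, q_0 = 0*0 + 1 = 1.
  i=1: a_1=6, p_1 = 6*0 + 1 = 1, q_1 = 6*1 + 0 = 6.
  i=2: a_2=4, p_2 = 4*1 + 0 = 4, q_2 = 4*6 + 1 = 25.
  i=3: a_3=4, p_3 = 4*4 + 1 = 17, q_3 = 4*25 + 6 = 106.
  i=4: a_4=4, p_4 = 4*17 + 4 = 72, q_4 = 4*106 + 25 = 449.
  i=5: a_5=3, p_5 = 3*72 + 17 = 233, q_5 = 3*449 + 106 = 1453.

0/1, 1/6, 4/25, 17/106, 72/449, 233/1453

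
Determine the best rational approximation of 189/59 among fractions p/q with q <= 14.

Expand x = 189/59 as a continued fraction with the Euclidean algorithm:
  189 = 3*59 + 12, so a_0 = 3.
  59 = 4*12 + 11, so a_1 = 4.
  12 = 1*11 + 1, so a_2 = 1.
  11 = 11*1 + 0, so a_3 = 11.
so x = [3; 4, 1, 11].
Convergents (p_i = a_i*p_{i-1} + p_{i-2}, q_i = a_i*q_{i-1} + q_{i-2} with p_{-2}=0, p_{-1}=1, q_{-2}=1, q_{-1}=0), until the denominator exceeds 14:
  i=0: a_0=3, p_0 = 3*1 + 0 = 3, q_0 = 3*0 + 1 = 1.
  i=1: a_1=4, p_1 = 4*3 + 1 = 13, q_1 = 4*1 + 0 = 4.
  i=2: a_2=1, p_2 = 1*13 + 3 = 16, q_2 = 1*4 + 1 = 5.
  i=3: a_3=11, p_3 = 11*16 + 13 = 189, q_3 = 11*5 + 4 = 59.
q_3 = 59 > 14, so the last convergent with denominator <= 14 is p_2/q_2 = 16/5.
The closest fraction with denominator <= 14 is either p_2/q_2 or the intermediate fraction (k*p_2 + p_1)/(k*q_2 + q_1) with the largest k >= 1 whose denominator stays <= 14; these approach x as k grows, and every other convergent or intermediate fraction in range is farther away.
Largest k: floor((14 - q_1)/q_2) = floor((14 - 4)/5) = 2.
That gives (2*16 + 13)/(2*5 + 4) = 45/14.
Compare the errors: |x - 16/5| = |189*5 - 16*59|/(59*5) = 1/295, and |x - 45/14| = |189*14 - 45*59|/(59*14) = 9/826.
Cross-multiplying, 1*826 = 826 < 2655 = 9*295, so 1/295 is smaller: the convergent 16/5 is closer to x than 45/14.

16/5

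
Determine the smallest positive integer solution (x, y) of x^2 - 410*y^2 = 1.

(x, y) = (81, 4)

First expand sqrt(410) as a continued fraction. With x_i = (sqrt(410) + m_i)/d_i and (m_0, d_0) = (0, 1): a_0 = floor(sqrt(410)) = 20, since 20^2 = 400 <= 410 < 441 = 21^2.
Iterate m_{i+1} = d_i*a_i - m_i, d_{i+1} = (410 - m_{i+1}^2)/d_i, a_{i+1} = floor((a_0 + m_{i+1})/d_{i+1}):
  m_1 = 1*20 - 0 = 20, d_1 = (410 - 20^2)/1 = 10/1 = 10, a_1 = floor((20 + 20)/10) = 4.
  m_2 = 10*4 - 20 = 20, d_2 = (410 - 20^2)/10 = 10/10 = 1, a_2 = floor((20 + 20)/1) = 40.
  m_3 = 1*40 - 20 = 20, d_3 = (410 - 20^2)/1 = 10/1 = 10: (m_3, d_3) = (m_1, d_1) = (20, 10), so from here the quotients repeat a_1, a_2; the period length is 2.
So sqrt(410) = [20; (4, 40)] with period length k = 2.
k is even, so the fundamental solution of x^2 - 410y^2 = 1 is (p_{k-1}, q_{k-1}) = (p_1, q_1); compute convergents through index 1.
Convergents (p_i = a_i*p_{i-1} + p_{i-2}, q_i = a_i*q_{i-1} + q_{i-2} with p_{-2}=0, p_{-1}=1, q_{-2}=1, q_{-1}=0):
  i=0: a_0=20, p_0 = 20*1 + 0 = 20, q_0 = 20*0 + 1 = 1.
  i=1: a_1=4, p_1 = 4*20 + 1 = 81, q_1 = 4*1 + 0 = 4.
Check: 81^2 - 410*4^2 = 6561 - 6560 = 1, so (x, y) = (81, 4) solves the equation, and by the theorem it is the least positive solution.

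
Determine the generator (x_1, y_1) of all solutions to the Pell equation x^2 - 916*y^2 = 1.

First expand sqrt(916) as a continued fraction. With x_i = (sqrt(916) + m_i)/d_i and (m_0, d_0) = (0, 1): a_0 = floor(sqrt(916)) = 30, since 30^2 = 900 <= 916 < 961 = 31^2.
Iterate m_{i+1} = d_i*a_i - m_i, d_{i+1} = (916 - m_{i+1}^2)/d_i, a_{i+1} = floor((a_0 + m_{i+1})/d_{i+1}):
  m_1 = 1*30 - 0 = 30, d_1 = (916 - 30^2)/1 = 16/1 = 16, a_1 = floor((30 + 30)/16) = 3.
  m_2 = 16*3 - 30 = 18, d_2 = (916 - 18^2)/16 = 592/16 = 37, a_2 = floor((30 + 18)/37) = 1.
  m_3 = 37*1 - 18 = 19, d_3 = (916 - 19^2)/37 = 555/37 = 15, a_3 = floor((30 + 19)/15) = 3.
  m_4 = 15*3 - 19 = 26, d_4 = (916 - 26^2)/15 = 240/15 = 16, a_4 = floor((30 + 26)/16) = 3.
  m_5 = 16*3 - 26 = 22, d_5 = (916 - 22^2)/16 = 432/16 = 27, a_5 = floor((30 + 22)/27) = 1.
  m_6 = 27*1 - 22 = 5, d_6 = (916 - 5^2)/27 = 891/27 = 33, a_6 = floor((30 + 5)/33) = 1.
  m_7 = 33*1 - 5 = 28, d_7 = (916 - 28^2)/33 = 132/33 = 4, a_7 = floor((30 + 28)/4) = 14.
  m_8 = 4*14 - 28 = 28, d_8 = (916 - 28^2)/4 = 132/4 = 33, a_8 = floor((30 + 28)/33) = 1.
  m_9 = 33*1 - 28 = 5, d_9 = (916 - 5^2)/33 = 891/33 = 27, a_9 = floor((30 + 5)/27) = 1.
  m_10 = 27*1 - 5 = 22, d_10 = (916 - 22^2)/27 = 432/27 = 16, a_10 = floor((30 + 22)/16) = 3.
  m_11 = 16*3 - 22 = 26, d_11 = (916 - 26^2)/16 = 240/16 = 15, a_11 = floor((30 + 26)/15) = 3.
  m_12 = 15*3 - 26 = 19, d_12 = (916 - 19^2)/15 = 555/15 = 37, a_12 = floor((30 + 19)/37) = 1.
  m_13 = 37*1 - 19 = 18, d_13 = (916 - 18^2)/37 = 592/37 = 16, a_13 = floor((30 + 18)/16) = 3.
  m_14 = 16*3 - 18 = 30, d_14 = (916 - 30^2)/16 = 16/16 = 1, a_14 = floor((30 + 30)/1) = 60.
  m_15 = 1*60 - 30 = 30, d_15 = (916 - 30^2)/1 = 16/1 = 16: (m_15, d_15) = (m_1, d_1) = (30, 16), so from here the quotients repeat a_1, ..., a_14; the period length is 14.
So sqrt(916) = [30; (3, 1, 3, 3, 1, 1, 14, 1, 1, 3, 3, 1, 3, 60)] with period length k = 14.
k is even, so the fundamental solution of x^2 - 916y^2 = 1 is (p_{k-1}, q_{k-1}) = (p_13, q_13); compute convergents through index 13.
Convergents (p_i = a_i*p_{i-1} + p_{i-2}, q_i = a_i*q_{i-1} + q_{i-2} with p_{-2}=0, p_{-1}=1, q_{-2}=1, q_{-1}=0):
  i=0: a_0=30, p_0 = 30*1 + 0 = 30, q_0 = 30*0 + 1 = 1.
  i=1: a_1=3, p_1 = 3*30 + 1 = 91, q_1 = 3*1 + 0 = 3.
  i=2: a_2=1, p_2 = 1*91 + 30 = 121, q_2 = 1*3 + 1 = 4.
  i=3: a_3=3, p_3 = 3*121 + 91 = 454, q_3 = 3*4 + 3 = 15.
  i=4: a_4=3, p_4 = 3*454 + 121 = 1483, q_4 = 3*15 + 4 = 49.
  i=5: a_5=1, p_5 = 1*1483 + 454 = 1937, q_5 = 1*49 + 15 = 64.
  i=6: a_6=1, p_6 = 1*1937 + 1483 = 3420, q_6 = 1*64 + 49 = 113.
  i=7: a_7=14, p_7 = 14*3420 + 1937 = 49817, q_7 = 14*113 + 64 = 1646.
  i=8: a_8=1, p_8 = 1*49817 + 3420 = 53237, q_8 = 1*1646 + 113 = 1759.
  i=9: a_9=1, p_9 = 1*53237 + 49817 = 103054, q_9 = 1*1759 + 1646 = 3405.
  i=10: a_10=3, p_10 = 3*103054 + 53237 = 362399, q_10 = 3*3405 + 1759 = 11974.
  i=11: a_11=3, p_11 = 3*362399 + 103054 = 1190251, q_11 = 3*11974 + 3405 = 39327.
  i=12: a_12=1, p_12 = 1*1190251 + 362399 = 1552650, q_12 = 1*39327 + 11974 = 51301.
  i=13: a_13=3, p_13 = 3*1552650 + 1190251 = 5848201, q_13 = 3*51301 + 39327 = 193230.
Check: 5848201^2 - 916*193230^2 = 34201454936401 - 34201454936400 = 1, so (x, y) = (5848201, 193230) solves the equation, and by the theorem it is the least positive solution.

(x, y) = (5848201, 193230)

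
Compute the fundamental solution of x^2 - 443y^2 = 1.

(x, y) = (442, 21)

First expand sqrt(443) as a continued fraction. With x_i = (sqrt(443) + m_i)/d_i and (m_0, d_0) = (0, 1): a_0 = floor(sqrt(443)) = 21, since 21^2 = 441 <= 443 < 484 = 22^2.
Iterate m_{i+1} = d_i*a_i - m_i, d_{i+1} = (443 - m_{i+1}^2)/d_i, a_{i+1} = floor((a_0 + m_{i+1})/d_{i+1}):
  m_1 = 1*21 - 0 = 21, d_1 = (443 - 21^2)/1 = 2/1 = 2, a_1 = floor((21 + 21)/2) = 21.
  m_2 = 2*21 - 21 = 21, d_2 = (443 - 21^2)/2 = 2/2 = 1, a_2 = floor((21 + 21)/1) = 42.
  m_3 = 1*42 - 21 = 21, d_3 = (443 - 21^2)/1 = 2/1 = 2: (m_3, d_3) = (m_1, d_1) = (21, 2), so from here the quotients repeat a_1, a_2; the period length is 2.
So sqrt(443) = [21; (21, 42)] with period length k = 2.
k is even, so the fundamental solution of x^2 - 443y^2 = 1 is (p_{k-1}, q_{k-1}) = (p_1, q_1); compute convergents through index 1.
Convergents (p_i = a_i*p_{i-1} + p_{i-2}, q_i = a_i*q_{i-1} + q_{i-2} with p_{-2}=0, p_{-1}=1, q_{-2}=1, q_{-1}=0):
  i=0: a_0=21, p_0 = 21*1 + 0 = 21, q_0 = 21*0 + 1 = 1.
  i=1: a_1=21, p_1 = 21*21 + 1 = 442, q_1 = 21*1 + 0 = 21.
Check: 442^2 - 443*21^2 = 195364 - 195363 = 1, so (x, y) = (442, 21) solves the equation, and by the theorem it is the least positive solution.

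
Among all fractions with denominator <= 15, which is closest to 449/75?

Expand x = 449/75 as a continued fraction with the Euclidean algorithm:
  449 = 5*75 + 74, so a_0 = 5.
  75 = 1*74 + 1, so a_1 = 1.
  74 = 74*1 + 0, so a_2 = 74.
so x = [5; 1, 74].
Convergents (p_i = a_i*p_{i-1} + p_{i-2}, q_i = a_i*q_{i-1} + q_{i-2} with p_{-2}=0, p_{-1}=1, q_{-2}=1, q_{-1}=0), until the denominator exceeds 15:
  i=0: a_0=5, p_0 = 5*1 + 0 = 5, q_0 = 5*0 + 1 = 1.
  i=1: a_1=1, p_1 = 1*5 + 1 = 6, q_1 = 1*1 + 0 = 1.
  i=2: a_2=74, p_2 = 74*6 + 5 = 449, q_2 = 74*1 + 1 = 75.
q_2 = 75 > 15, so the last convergent with denominator <= 15 is p_1/q_1 = 6/1.
The closest fraction with denominator <= 15 is either p_1/q_1 or the intermediate fraction (k*p_1 + p_0)/(k*q_1 + q_0) with the largest k >= 1 whose denominator stays <= 15; these approach x as k grows, and every other convergent or intermediate fraction in range is farther away.
Largest k: floor((15 - q_0)/q_1) = floor((15 - 1)/1) = 14.
That gives (14*6 + 5)/(14*1 + 1) = 89/15.
Compare the errors: |x - 6/1| = |449*1 - 6*75|/(75*1) = 1/75, and |x - 89/15| = |449*15 - 89*75|/(75*15) = 60/1125.
Cross-multiplying, 1*1125 = 1125 < 4500 = 60*75, so 1/75 is smaller: the convergent 6/1 is closer to x than 89/15.

6/1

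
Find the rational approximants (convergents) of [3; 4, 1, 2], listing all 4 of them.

Using the convergent recurrence p_i = a_i*p_{i-1} + p_{i-2}, q_i = a_i*q_{i-1} + q_{i-2} with p_{-2}=0, p_{-1}=1, q_{-2}=1, q_{-1}=0:
  i=0: a_0=3, p_0 = 3*1 + 0 = 3, q_0 = 3*0 + 1 = 1.
  i=1: a_1=4, p_1 = 4*3 + 1 = 13, q_1 = 4*1 + 0 = 4.
  i=2: a_2=1, p_2 = 1*13 + 3 = 16, q_2 = 1*4 + 1 = 5.
  i=3: a_3=2, p_3 = 2*16 + 13 = 45, q_3 = 2*5 + 4 = 14.

3/1, 13/4, 16/5, 45/14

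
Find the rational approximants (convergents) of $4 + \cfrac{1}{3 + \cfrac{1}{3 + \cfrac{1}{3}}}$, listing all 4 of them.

Using the convergent recurrence p_i = a_i*p_{i-1} + p_{i-2}, q_i = a_i*q_{i-1} + q_{i-2} with p_{-2}=0, p_{-1}=1, q_{-2}=1, q_{-1}=0:
  i=0: a_0=4, p_0 = 4*1 + 0 = 4, q_0 = 4*0 + 1 = 1.
  i=1: a_1=3, p_1 = 3*4 + 1 = 13, q_1 = 3*1 + 0 = 3.
  i=2: a_2=3, p_2 = 3*13 + 4 = 43, q_2 = 3*3 + 1 = 10.
  i=3: a_3=3, p_3 = 3*43 + 13 = 142, q_3 = 3*10 + 3 = 33.

4/1, 13/3, 43/10, 142/33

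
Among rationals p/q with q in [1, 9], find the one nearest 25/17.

Expand x = 25/17 as a continued fraction with the Euclidean algorithm:
  25 = 1*17 + 8, so a_0 = 1.
  17 = 2*8 + 1, so a_1 = 2.
  8 = 8*1 + 0, so a_2 = 8.
so x = [1; 2, 8].
Convergents (p_i = a_i*p_{i-1} + p_{i-2}, q_i = a_i*q_{i-1} + q_{i-2} with p_{-2}=0, p_{-1}=1, q_{-2}=1, q_{-1}=0), until the denominator exceeds 9:
  i=0: a_0=1, p_0 = 1*1 + 0 = 1, q_0 = 1*0 + 1 = 1.
  i=1: a_1=2, p_1 = 2*1 + 1 = 3, q_1 = 2*1 + 0 = 2.
  i=2: a_2=8, p_2 = 8*3 + 1 = 25, q_2 = 8*2 + 1 = 17.
q_2 = 17 > 9, so the last convergent with denominator <= 9 is p_1/q_1 = 3/2.
The closest fraction with denominator <= 9 is either p_1/q_1 or the intermediate fraction (k*p_1 + p_0)/(k*q_1 + q_0) with the largest k >= 1 whose denominator stays <= 9; these approach x as k grows, and every other convergent or intermediate fraction in range is farther away.
Largest k: floor((9 - q_0)/q_1) = floor((9 - 1)/2) = 4.
That gives (4*3 + 1)/(4*2 + 1) = 13/9.
Compare the errors: |x - 3/2| = |25*2 - 3*17|/(17*2) = 1/34, and |x - 13/9| = |25*9 - 13*17|/(17*9) = 4/153.
Cross-multiplying, 4*34 = 136 < 153 = 1*153, so 4/153 is smaller: the intermediate fraction 13/9 is closer to x than 3/2.

13/9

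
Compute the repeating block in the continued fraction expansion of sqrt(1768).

Write x_i = (sqrt(1768) + m_i)/d_i with (m_0, d_0) = (0, 1). a_0 = floor(sqrt(1768)) = 42, since 42^2 = 1764 <= 1768 < 1849 = 43^2.
Iterate m_{i+1} = d_i*a_i - m_i, d_{i+1} = (1768 - m_{i+1}^2)/d_i, a_{i+1} = floor((a_0 + m_{i+1})/d_{i+1}):
  m_1 = 1*42 - 0 = 42, d_1 = (1768 - 42^2)/1 = 4/1 = 4, a_1 = floor((42 + 42)/4) = 21.
  m_2 = 4*21 - 42 = 42, d_2 = (1768 - 42^2)/4 = 4/4 = 1, a_2 = floor((42 + 42)/1) = 84.
  m_3 = 1*84 - 42 = 42, d_3 = (1768 - 42^2)/1 = 4/1 = 4: (m_3, d_3) = (m_1, d_1) = (42, 4), so from here the quotients repeat a_1, a_2; the period length is 2.
Hence the expansion of sqrt(1768) is a_0 = 42 followed by the repeating block 21, 84 (period 2).

[42; (21, 84)]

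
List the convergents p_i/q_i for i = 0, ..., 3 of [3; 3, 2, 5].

Using the convergent recurrence p_i = a_i*p_{i-1} + p_{i-2}, q_i = a_i*q_{i-1} + q_{i-2} with p_{-2}=0, p_{-1}=1, q_{-2}=1, q_{-1}=0:
  i=0: a_0=3, p_0 = 3*1 + 0 = 3, q_0 = 3*0 + 1 = 1.
  i=1: a_1=3, p_1 = 3*3 + 1 = 10, q_1 = 3*1 + 0 = 3.
  i=2: a_2=2, p_2 = 2*10 + 3 = 23, q_2 = 2*3 + 1 = 7.
  i=3: a_3=5, p_3 = 5*23 + 10 = 125, q_3 = 5*7 + 3 = 38.

3/1, 10/3, 23/7, 125/38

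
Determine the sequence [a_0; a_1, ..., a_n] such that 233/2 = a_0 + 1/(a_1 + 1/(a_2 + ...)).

[116; 2]

Run the Euclidean algorithm on 233 and 2; the successive quotients are the partial quotients a_0, a_1, ... (each step inverts the fractional part left over by the previous one):
  233 = 116*2 + 1, so a_0 = 116.
  2 = 2*1 + 0, so a_1 = 2.
The remainder reaches 0 after 2 divisions, so the expansion has 2 partial quotients, read off in order.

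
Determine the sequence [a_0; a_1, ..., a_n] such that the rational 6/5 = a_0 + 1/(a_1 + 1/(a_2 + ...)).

Run the Euclidean algorithm on 6 and 5; the successive quotients are the partial quotients a_0, a_1, ... (each step inverts the fractional part left over by the previous one):
  6 = 1*5 + 1, so a_0 = 1.
  5 = 5*1 + 0, so a_1 = 5.
The remainder reaches 0 after 2 divisions, so the expansion has 2 partial quotients, read off in order.

[1; 5]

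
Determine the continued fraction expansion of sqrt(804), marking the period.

Write x_i = (sqrt(804) + m_i)/d_i with (m_0, d_0) = (0, 1). a_0 = floor(sqrt(804)) = 28, since 28^2 = 784 <= 804 < 841 = 29^2.
Iterate m_{i+1} = d_i*a_i - m_i, d_{i+1} = (804 - m_{i+1}^2)/d_i, a_{i+1} = floor((a_0 + m_{i+1})/d_{i+1}):
  m_1 = 1*28 - 0 = 28, d_1 = (804 - 28^2)/1 = 20/1 = 20, a_1 = floor((28 + 28)/20) = 2.
  m_2 = 20*2 - 28 = 12, d_2 = (804 - 12^2)/20 = 660/20 = 33, a_2 = floor((28 + 12)/33) = 1.
  m_3 = 33*1 - 12 = 21, d_3 = (804 - 21^2)/33 = 363/33 = 11, a_3 = floor((28 + 21)/11) = 4.
  m_4 = 11*4 - 21 = 23, d_4 = (804 - 23^2)/11 = 275/11 = 25, a_4 = floor((28 + 23)/25) = 2.
  m_5 = 25*2 - 23 = 27, d_5 = (804 - 27^2)/25 = 75/25 = 3, a_5 = floor((28 + 27)/3) = 18.
  m_6 = 3*18 - 27 = 27, d_6 = (804 - 27^2)/3 = 75/3 = 25, a_6 = floor((28 + 27)/25) = 2.
  m_7 = 25*2 - 27 = 23, d_7 = (804 - 23^2)/25 = 275/25 = 11, a_7 = floor((28 + 23)/11) = 4.
  m_8 = 11*4 - 23 = 21, d_8 = (804 - 21^2)/11 = 363/11 = 33, a_8 = floor((28 + 21)/33) = 1.
  m_9 = 33*1 - 21 = 12, d_9 = (804 - 12^2)/33 = 660/33 = 20, a_9 = floor((28 + 12)/20) = 2.
  m_10 = 20*2 - 12 = 28, d_10 = (804 - 28^2)/20 = 20/20 = 1, a_10 = floor((28 + 28)/1) = 56.
  m_11 = 1*56 - 28 = 28, d_11 = (804 - 28^2)/1 = 20/1 = 20: (m_11, d_11) = (m_1, d_1) = (28, 20), so from here the quotients repeat a_1, ..., a_10; the period length is 10.
Hence the expansion of sqrt(804) is a_0 = 28 followed by the repeating block 2, 1, 4, 2, 18, 2, 4, 1, 2, 56 (period 10).

[28; (2, 1, 4, 2, 18, 2, 4, 1, 2, 56)]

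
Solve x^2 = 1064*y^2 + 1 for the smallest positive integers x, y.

(x, y) = (685, 21)

First expand sqrt(1064) as a continued fraction. With x_i = (sqrt(1064) + m_i)/d_i and (m_0, d_0) = (0, 1): a_0 = floor(sqrt(1064)) = 32, since 32^2 = 1024 <= 1064 < 1089 = 33^2.
Iterate m_{i+1} = d_i*a_i - m_i, d_{i+1} = (1064 - m_{i+1}^2)/d_i, a_{i+1} = floor((a_0 + m_{i+1})/d_{i+1}):
  m_1 = 1*32 - 0 = 32, d_1 = (1064 - 32^2)/1 = 40/1 = 40, a_1 = floor((32 + 32)/40) = 1.
  m_2 = 40*1 - 32 = 8, d_2 = (1064 - 8^2)/40 = 1000/40 = 25, a_2 = floor((32 + 8)/25) = 1.
  m_3 = 25*1 - 8 = 17, d_3 = (1064 - 17^2)/25 = 775/25 = 31, a_3 = floor((32 + 17)/31) = 1.
  m_4 = 31*1 - 17 = 14, d_4 = (1064 - 14^2)/31 = 868/31 = 28, a_4 = floor((32 + 14)/28) = 1.
  m_5 = 28*1 - 14 = 14, d_5 = (1064 - 14^2)/28 = 868/28 = 31, a_5 = floor((32 + 14)/31) = 1.
  m_6 = 31*1 - 14 = 17, d_6 = (1064 - 17^2)/31 = 775/31 = 25, a_6 = floor((32 + 17)/25) = 1.
  m_7 = 25*1 - 17 = 8, d_7 = (1064 - 8^2)/25 = 1000/25 = 40, a_7 = floor((32 + 8)/40) = 1.
  m_8 = 40*1 - 8 = 32, d_8 = (1064 - 32^2)/40 = 40/40 = 1, a_8 = floor((32 + 32)/1) = 64.
  m_9 = 1*64 - 32 = 32, d_9 = (1064 - 32^2)/1 = 40/1 = 40: (m_9, d_9) = (m_1, d_1) = (32, 40), so from here the quotients repeat a_1, ..., a_8; the period length is 8.
So sqrt(1064) = [32; (1, 1, 1, 1, 1, 1, 1, 64)] with period length k = 8.
k is even, so the fundamental solution of x^2 - 1064y^2 = 1 is (p_{k-1}, q_{k-1}) = (p_7, q_7); compute convergents through index 7.
Convergents (p_i = a_i*p_{i-1} + p_{i-2}, q_i = a_i*q_{i-1} + q_{i-2} with p_{-2}=0, p_{-1}=1, q_{-2}=1, q_{-1}=0):
  i=0: a_0=32, p_0 = 32*1 + 0 = 32, q_0 = 32*0 + 1 = 1.
  i=1: a_1=1, p_1 = 1*32 + 1 = 33, q_1 = 1*1 + 0 = 1.
  i=2: a_2=1, p_2 = 1*33 + 32 = 65, q_2 = 1*1 + 1 = 2.
  i=3: a_3=1, p_3 = 1*65 + 33 = 98, q_3 = 1*2 + 1 = 3.
  i=4: a_4=1, p_4 = 1*98 + 65 = 163, q_4 = 1*3 + 2 = 5.
  i=5: a_5=1, p_5 = 1*163 + 98 = 261, q_5 = 1*5 + 3 = 8.
  i=6: a_6=1, p_6 = 1*261 + 163 = 424, q_6 = 1*8 + 5 = 13.
  i=7: a_7=1, p_7 = 1*424 + 261 = 685, q_7 = 1*13 + 8 = 21.
Check: 685^2 - 1064*21^2 = 469225 - 469224 = 1, so (x, y) = (685, 21) solves the equation, and by the theorem it is the least positive solution.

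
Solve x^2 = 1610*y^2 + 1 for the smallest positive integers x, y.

(x, y) = (321, 8)

First expand sqrt(1610) as a continued fraction. With x_i = (sqrt(1610) + m_i)/d_i and (m_0, d_0) = (0, 1): a_0 = floor(sqrt(1610)) = 40, since 40^2 = 1600 <= 1610 < 1681 = 41^2.
Iterate m_{i+1} = d_i*a_i - m_i, d_{i+1} = (1610 - m_{i+1}^2)/d_i, a_{i+1} = floor((a_0 + m_{i+1})/d_{i+1}):
  m_1 = 1*40 - 0 = 40, d_1 = (1610 - 40^2)/1 = 10/1 = 10, a_1 = floor((40 + 40)/10) = 8.
  m_2 = 10*8 - 40 = 40, d_2 = (1610 - 40^2)/10 = 10/10 = 1, a_2 = floor((40 + 40)/1) = 80.
  m_3 = 1*80 - 40 = 40, d_3 = (1610 - 40^2)/1 = 10/1 = 10: (m_3, d_3) = (m_1, d_1) = (40, 10), so from here the quotients repeat a_1, a_2; the period length is 2.
So sqrt(1610) = [40; (8, 80)] with period length k = 2.
k is even, so the fundamental solution of x^2 - 1610y^2 = 1 is (p_{k-1}, q_{k-1}) = (p_1, q_1); compute convergents through index 1.
Convergents (p_i = a_i*p_{i-1} + p_{i-2}, q_i = a_i*q_{i-1} + q_{i-2} with p_{-2}=0, p_{-1}=1, q_{-2}=1, q_{-1}=0):
  i=0: a_0=40, p_0 = 40*1 + 0 = 40, q_0 = 40*0 + 1 = 1.
  i=1: a_1=8, p_1 = 8*40 + 1 = 321, q_1 = 8*1 + 0 = 8.
Check: 321^2 - 1610*8^2 = 103041 - 103040 = 1, so (x, y) = (321, 8) solves the equation, and by the theorem it is the least positive solution.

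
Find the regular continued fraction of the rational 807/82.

[9; 1, 5, 3, 4]

Run the Euclidean algorithm on 807 and 82; the successive quotients are the partial quotients a_0, a_1, ... (each step inverts the fractional part left over by the previous one):
  807 = 9*82 + 69, so a_0 = 9.
  82 = 1*69 + 13, so a_1 = 1.
  69 = 5*13 + 4, so a_2 = 5.
  13 = 3*4 + 1, so a_3 = 3.
  4 = 4*1 + 0, so a_4 = 4.
The remainder reaches 0 after 5 divisions, so the expansion has 5 partial quotients, read off in order.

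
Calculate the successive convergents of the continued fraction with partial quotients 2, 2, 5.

2/1, 5/2, 27/11

Using the convergent recurrence p_i = a_i*p_{i-1} + p_{i-2}, q_i = a_i*q_{i-1} + q_{i-2} with p_{-2}=0, p_{-1}=1, q_{-2}=1, q_{-1}=0:
  i=0: a_0=2, p_0 = 2*1 + 0 = 2, q_0 = 2*0 + 1 = 1.
  i=1: a_1=2, p_1 = 2*2 + 1 = 5, q_1 = 2*1 + 0 = 2.
  i=2: a_2=5, p_2 = 5*5 + 2 = 27, q_2 = 5*2 + 1 = 11.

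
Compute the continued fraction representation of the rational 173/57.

[3; 28, 2]

Run the Euclidean algorithm on 173 and 57; the successive quotients are the partial quotients a_0, a_1, ... (each step inverts the fractional part left over by the previous one):
  173 = 3*57 + 2, so a_0 = 3.
  57 = 28*2 + 1, so a_1 = 28.
  2 = 2*1 + 0, so a_2 = 2.
The remainder reaches 0 after 3 divisions, so the expansion has 3 partial quotients, read off in order.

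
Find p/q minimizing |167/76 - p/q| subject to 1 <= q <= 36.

Expand x = 167/76 as a continued fraction with the Euclidean algorithm:
  167 = 2*76 + 15, so a_0 = 2.
  76 = 5*15 + 1, so a_1 = 5.
  15 = 15*1 + 0, so a_2 = 15.
so x = [2; 5, 15].
Convergents (p_i = a_i*p_{i-1} + p_{i-2}, q_i = a_i*q_{i-1} + q_{i-2} with p_{-2}=0, p_{-1}=1, q_{-2}=1, q_{-1}=0), until the denominator exceeds 36:
  i=0: a_0=2, p_0 = 2*1 + 0 = 2, q_0 = 2*0 + 1 = 1.
  i=1: a_1=5, p_1 = 5*2 + 1 = 11, q_1 = 5*1 + 0 = 5.
  i=2: a_2=15, p_2 = 15*11 + 2 = 167, q_2 = 15*5 + 1 = 76.
q_2 = 76 > 36, so the last convergent with denominator <= 36 is p_1/q_1 = 11/5.
The closest fraction with denominator <= 36 is either p_1/q_1 or the intermediate fraction (k*p_1 + p_0)/(k*q_1 + q_0) with the largest k >= 1 whose denominator stays <= 36; these approach x as k grows, and every other convergent or intermediate fraction in range is farther away.
Largest k: floor((36 - q_0)/q_1) = floor((36 - 1)/5) = 7.
That gives (7*11 + 2)/(7*5 + 1) = 79/36.
Compare the errors: |x - 11/5| = |167*5 - 11*76|/(76*5) = 1/380, and |x - 79/36| = |167*36 - 79*76|/(76*36) = 8/2736.
Cross-multiplying, 1*2736 = 2736 < 3040 = 8*380, so 1/380 is smaller: the convergent 11/5 is closer to x than 79/36.

11/5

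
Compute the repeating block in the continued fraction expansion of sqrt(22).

Write x_i = (sqrt(22) + m_i)/d_i with (m_0, d_0) = (0, 1). a_0 = floor(sqrt(22)) = 4, since 4^2 = 16 <= 22 < 25 = 5^2.
Iterate m_{i+1} = d_i*a_i - m_i, d_{i+1} = (22 - m_{i+1}^2)/d_i, a_{i+1} = floor((a_0 + m_{i+1})/d_{i+1}):
  m_1 = 1*4 - 0 = 4, d_1 = (22 - 4^2)/1 = 6/1 = 6, a_1 = floor((4 + 4)/6) = 1.
  m_2 = 6*1 - 4 = 2, d_2 = (22 - 2^2)/6 = 18/6 = 3, a_2 = floor((4 + 2)/3) = 2.
  m_3 = 3*2 - 2 = 4, d_3 = (22 - 4^2)/3 = 6/3 = 2, a_3 = floor((4 + 4)/2) = 4.
  m_4 = 2*4 - 4 = 4, d_4 = (22 - 4^2)/2 = 6/2 = 3, a_4 = floor((4 + 4)/3) = 2.
  m_5 = 3*2 - 4 = 2, d_5 = (22 - 2^2)/3 = 18/3 = 6, a_5 = floor((4 + 2)/6) = 1.
  m_6 = 6*1 - 2 = 4, d_6 = (22 - 4^2)/6 = 6/6 = 1, a_6 = floor((4 + 4)/1) = 8.
  m_7 = 1*8 - 4 = 4, d_7 = (22 - 4^2)/1 = 6/1 = 6: (m_7, d_7) = (m_1, d_1) = (4, 6), so from here the quotients repeat a_1, ..., a_6; the period length is 6.
Hence the expansion of sqrt(22) is a_0 = 4 followed by the repeating block 1, 2, 4, 2, 1, 8 (period 6).

[4; (1, 2, 4, 2, 1, 8)]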